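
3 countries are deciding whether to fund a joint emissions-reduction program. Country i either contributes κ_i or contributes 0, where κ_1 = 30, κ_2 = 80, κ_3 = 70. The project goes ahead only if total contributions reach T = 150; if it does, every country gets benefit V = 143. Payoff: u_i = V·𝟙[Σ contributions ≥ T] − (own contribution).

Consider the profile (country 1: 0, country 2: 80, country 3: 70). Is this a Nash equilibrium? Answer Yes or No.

Total = 150 ≥ 150: provided.
Country 1 (pledges 0, payoff 143): pledging 30 → total 180, payoff 113. No gain.
Country 2 (pledges 80, payoff 63): dropping to 0 → total 70, payoff 0. No gain.
Country 3 (pledges 70, payoff 73): dropping to 0 → total 80, payoff 0. No gain.

Yes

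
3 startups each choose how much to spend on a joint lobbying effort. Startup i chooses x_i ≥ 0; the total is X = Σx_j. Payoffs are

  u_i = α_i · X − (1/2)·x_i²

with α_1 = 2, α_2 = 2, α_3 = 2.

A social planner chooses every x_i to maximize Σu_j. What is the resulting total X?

18

Planner FOC: ∂(Σu_j)/∂x_i = (Σα_j) − x_i = 0, so x_i^SO = Σα_j = 6 for every i; X^SO = 18.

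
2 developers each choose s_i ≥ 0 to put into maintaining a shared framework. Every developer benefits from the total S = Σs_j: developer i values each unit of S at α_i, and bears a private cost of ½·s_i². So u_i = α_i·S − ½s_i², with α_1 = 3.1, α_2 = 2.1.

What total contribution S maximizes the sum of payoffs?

Planner FOC: ∂(Σu_j)/∂s_i = (Σα_j) − s_i = 0, so s_i^SO = Σα_j = 5.2 for every i; S^SO = 10.4.

10.4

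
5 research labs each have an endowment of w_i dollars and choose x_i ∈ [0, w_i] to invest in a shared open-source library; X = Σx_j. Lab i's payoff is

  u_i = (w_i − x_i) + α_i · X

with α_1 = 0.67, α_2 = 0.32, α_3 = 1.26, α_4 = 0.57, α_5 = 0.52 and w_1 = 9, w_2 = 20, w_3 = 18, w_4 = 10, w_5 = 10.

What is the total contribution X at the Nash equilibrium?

∂u_i/∂x_i = α_i − 1, so lab i contributes w_i if α_i > 1, else 0.
α_i > 1 for i ∈ {3}; NE contributions (0, 0, 18, 0, 0), X = 18.

18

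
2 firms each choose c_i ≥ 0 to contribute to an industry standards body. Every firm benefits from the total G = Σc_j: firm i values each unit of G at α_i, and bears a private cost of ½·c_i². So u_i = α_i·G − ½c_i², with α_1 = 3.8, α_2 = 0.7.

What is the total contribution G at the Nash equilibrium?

Firm i's FOC: ∂u_i/∂c_i = α_i − c_i = 0, so c_i* = α_i.
NE contributions = (3.8, 0.7); G = 4.5.

4.5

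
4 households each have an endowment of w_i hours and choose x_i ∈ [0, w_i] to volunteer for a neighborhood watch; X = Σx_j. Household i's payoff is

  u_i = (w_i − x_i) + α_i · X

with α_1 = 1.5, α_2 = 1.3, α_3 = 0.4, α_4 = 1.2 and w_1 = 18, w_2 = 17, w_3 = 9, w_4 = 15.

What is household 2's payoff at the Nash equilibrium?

∂u_i/∂x_i = α_i − 1, so household i contributes w_i if α_i > 1, else 0.
α_i > 1 for i ∈ {1, 2, 4}; NE contributions (18, 17, 0, 15), X = 50.
u_2 = (17 − 17) + 1.3·50 = 65.

65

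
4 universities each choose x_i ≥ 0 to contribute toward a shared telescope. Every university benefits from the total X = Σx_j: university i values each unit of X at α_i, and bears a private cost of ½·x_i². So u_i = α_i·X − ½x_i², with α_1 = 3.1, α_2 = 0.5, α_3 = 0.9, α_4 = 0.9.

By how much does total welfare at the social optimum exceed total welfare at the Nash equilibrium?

University i's FOC: ∂u_i/∂x_i = α_i − x_i = 0, so x_i* = α_i.
NE contributions = (3.1, 0.5, 0.9, 0.9); X = 5.4.
W^NE = (Σα)·X − ½Σα_i² = 5.4² − ½·11.48 = 23.42.
Planner sets x_i = Σα_j = 5.4 for every i, so X^SO = 4·5.4 = 21.6.
W^SO = (Σα)·X^SO − ½·4·(Σα)² = (4/2)·5.4² = 58.32.
Deadweight loss = W^SO − W^NE = 34.9.

34.9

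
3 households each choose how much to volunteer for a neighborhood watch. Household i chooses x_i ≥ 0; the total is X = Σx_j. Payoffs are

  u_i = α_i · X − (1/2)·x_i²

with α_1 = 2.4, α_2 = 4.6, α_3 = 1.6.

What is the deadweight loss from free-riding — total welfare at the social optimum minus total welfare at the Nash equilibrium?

51.72

Household i's FOC: ∂u_i/∂x_i = α_i − x_i = 0, so x_i* = α_i.
NE contributions = (2.4, 4.6, 1.6); X = 8.6.
W^NE = (Σα)·X − ½Σα_i² = 8.6² − ½·29.48 = 59.22.
Planner sets x_i = Σα_j = 8.6 for every i, so X^SO = 3·8.6 = 25.8.
W^SO = (Σα)·X^SO − ½·3·(Σα)² = (3/2)·8.6² = 110.94.
Deadweight loss = W^SO − W^NE = 51.72.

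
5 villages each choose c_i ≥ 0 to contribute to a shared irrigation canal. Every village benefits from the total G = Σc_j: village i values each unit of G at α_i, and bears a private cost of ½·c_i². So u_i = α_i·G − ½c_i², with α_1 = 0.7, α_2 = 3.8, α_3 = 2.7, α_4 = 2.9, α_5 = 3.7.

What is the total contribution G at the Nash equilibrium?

13.8

Village i's FOC: ∂u_i/∂c_i = α_i − c_i = 0, so c_i* = α_i.
NE contributions = (0.7, 3.8, 2.7, 2.9, 3.7); G = 13.8.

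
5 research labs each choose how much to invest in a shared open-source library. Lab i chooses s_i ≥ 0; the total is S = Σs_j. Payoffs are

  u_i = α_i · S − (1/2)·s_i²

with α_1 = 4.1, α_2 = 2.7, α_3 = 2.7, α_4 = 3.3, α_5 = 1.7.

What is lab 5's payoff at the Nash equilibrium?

Lab i's FOC: ∂u_i/∂s_i = α_i − s_i = 0, so s_i* = α_i.
NE contributions = (4.1, 2.7, 2.7, 3.3, 1.7); S = 14.5.
u_5 = α_5·S − ½·(s_5)² = 1.7·14.5 − ½·1.7² = 23.205.

23.205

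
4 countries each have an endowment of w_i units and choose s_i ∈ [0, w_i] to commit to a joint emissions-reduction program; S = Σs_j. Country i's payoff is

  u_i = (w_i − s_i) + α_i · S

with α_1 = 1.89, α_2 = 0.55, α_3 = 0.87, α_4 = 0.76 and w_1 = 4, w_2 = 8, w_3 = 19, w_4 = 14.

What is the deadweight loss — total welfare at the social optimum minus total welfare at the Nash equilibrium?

125.87

∂u_i/∂s_i = α_i − 1, so country i contributes w_i if α_i > 1, else 0.
α_i > 1 for i ∈ {1}; NE contributions (4, 0, 0, 0), S = 4.
W^NE = Σw_i − S^NE + (Σα_i)·S^NE = 45 + 3.07·4 = 57.28.
Planner: ∂(Σu_j)/∂s_i = Σα_j − 1 = 3.07 > 0, so everyone contributes w_i; S^SO = 45, W^SO = 45 + 3.07·45 = 183.15.
Deadweight loss = 125.87.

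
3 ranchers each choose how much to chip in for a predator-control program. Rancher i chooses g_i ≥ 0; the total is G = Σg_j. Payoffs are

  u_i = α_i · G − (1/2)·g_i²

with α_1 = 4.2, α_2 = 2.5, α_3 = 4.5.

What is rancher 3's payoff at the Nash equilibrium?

40.275

Rancher i's FOC: ∂u_i/∂g_i = α_i − g_i = 0, so g_i* = α_i.
NE contributions = (4.2, 2.5, 4.5); G = 11.2.
u_3 = α_3·G − ½·(g_3)² = 4.5·11.2 − ½·4.5² = 40.275.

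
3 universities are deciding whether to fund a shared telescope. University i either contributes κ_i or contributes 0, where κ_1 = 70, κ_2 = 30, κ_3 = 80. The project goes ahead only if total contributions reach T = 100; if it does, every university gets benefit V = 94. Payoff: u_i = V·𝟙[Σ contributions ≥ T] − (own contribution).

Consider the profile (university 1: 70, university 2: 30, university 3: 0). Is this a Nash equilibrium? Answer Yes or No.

Total = 100 ≥ 100: provided.
University 1 (pledges 70, payoff 24): dropping to 0 → total 30, payoff 0. No gain.
University 2 (pledges 30, payoff 64): dropping to 0 → total 70, payoff 0. No gain.
University 3 (pledges 0, payoff 94): pledging 80 → total 180, payoff 14. No gain.

Yes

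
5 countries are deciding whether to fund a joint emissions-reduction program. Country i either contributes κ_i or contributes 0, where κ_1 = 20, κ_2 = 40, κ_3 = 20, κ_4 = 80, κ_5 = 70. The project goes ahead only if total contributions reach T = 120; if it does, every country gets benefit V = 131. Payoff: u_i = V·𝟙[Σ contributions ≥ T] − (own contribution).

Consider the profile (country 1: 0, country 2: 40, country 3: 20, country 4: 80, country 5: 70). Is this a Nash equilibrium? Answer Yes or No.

No

Total = 210 ≥ 120: provided.
Country 1 (pledges 0, payoff 131): pledging 20 → total 230, payoff 111. No gain.
Country 2 (pledges 40, payoff 91): dropping to 0 → total 170, payoff 131. Profitable deviation.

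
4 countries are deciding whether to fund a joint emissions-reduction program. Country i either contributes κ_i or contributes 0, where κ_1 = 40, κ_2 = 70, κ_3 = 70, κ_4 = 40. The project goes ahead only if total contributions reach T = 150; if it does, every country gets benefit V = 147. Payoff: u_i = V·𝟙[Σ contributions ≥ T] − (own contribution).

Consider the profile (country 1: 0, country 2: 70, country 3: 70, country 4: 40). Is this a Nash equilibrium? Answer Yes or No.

Yes

Total = 180 ≥ 150: provided.
Country 1 (pledges 0, payoff 147): pledging 40 → total 220, payoff 107. No gain.
Country 2 (pledges 70, payoff 77): dropping to 0 → total 110, payoff 0. No gain.
Country 3 (pledges 70, payoff 77): dropping to 0 → total 110, payoff 0. No gain.
Country 4 (pledges 40, payoff 107): dropping to 0 → total 140, payoff 0. No gain.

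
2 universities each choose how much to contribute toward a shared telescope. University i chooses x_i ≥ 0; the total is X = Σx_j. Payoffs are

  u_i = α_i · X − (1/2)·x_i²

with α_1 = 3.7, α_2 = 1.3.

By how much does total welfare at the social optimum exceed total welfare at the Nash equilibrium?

7.69

University i's FOC: ∂u_i/∂x_i = α_i − x_i = 0, so x_i* = α_i.
NE contributions = (3.7, 1.3); X = 5.
W^NE = (Σα)·X − ½Σα_i² = 5² − ½·15.38 = 17.31.
Planner sets x_i = Σα_j = 5 for every i, so X^SO = 2·5 = 10.
W^SO = (Σα)·X^SO − ½·2·(Σα)² = (2/2)·5² = 25.
Deadweight loss = W^SO − W^NE = 7.69.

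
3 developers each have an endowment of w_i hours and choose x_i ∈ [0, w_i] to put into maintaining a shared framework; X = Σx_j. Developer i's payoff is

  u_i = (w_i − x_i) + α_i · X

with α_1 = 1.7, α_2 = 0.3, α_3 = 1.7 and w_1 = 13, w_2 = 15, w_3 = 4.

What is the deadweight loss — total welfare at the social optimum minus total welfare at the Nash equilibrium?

40.5

∂u_i/∂x_i = α_i − 1, so developer i contributes w_i if α_i > 1, else 0.
α_i > 1 for i ∈ {1, 3}; NE contributions (13, 0, 4), X = 17.
W^NE = Σw_i − X^NE + (Σα_i)·X^NE = 32 + 2.7·17 = 77.9.
Planner: ∂(Σu_j)/∂x_i = Σα_j − 1 = 2.7 > 0, so everyone contributes w_i; X^SO = 32, W^SO = 32 + 2.7·32 = 118.4.
Deadweight loss = 40.5.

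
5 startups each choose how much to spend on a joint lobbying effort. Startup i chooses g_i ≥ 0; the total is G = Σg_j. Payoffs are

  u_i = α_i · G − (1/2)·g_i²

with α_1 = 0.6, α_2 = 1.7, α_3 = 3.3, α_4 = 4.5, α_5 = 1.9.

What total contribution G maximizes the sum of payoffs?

Planner FOC: ∂(Σu_j)/∂g_i = (Σα_j) − g_i = 0, so g_i^SO = Σα_j = 12 for every i; G^SO = 60.

60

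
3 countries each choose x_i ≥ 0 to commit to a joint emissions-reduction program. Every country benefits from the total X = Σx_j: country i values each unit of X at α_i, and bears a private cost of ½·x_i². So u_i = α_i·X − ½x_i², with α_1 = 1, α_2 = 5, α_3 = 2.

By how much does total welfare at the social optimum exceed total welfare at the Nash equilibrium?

47

Country i's FOC: ∂u_i/∂x_i = α_i − x_i = 0, so x_i* = α_i.
NE contributions = (1, 5, 2); X = 8.
W^NE = (Σα)·X − ½Σα_i² = 8² − ½·30 = 49.
Planner sets x_i = Σα_j = 8 for every i, so X^SO = 3·8 = 24.
W^SO = (Σα)·X^SO − ½·3·(Σα)² = (3/2)·8² = 96.
Deadweight loss = W^SO − W^NE = 47.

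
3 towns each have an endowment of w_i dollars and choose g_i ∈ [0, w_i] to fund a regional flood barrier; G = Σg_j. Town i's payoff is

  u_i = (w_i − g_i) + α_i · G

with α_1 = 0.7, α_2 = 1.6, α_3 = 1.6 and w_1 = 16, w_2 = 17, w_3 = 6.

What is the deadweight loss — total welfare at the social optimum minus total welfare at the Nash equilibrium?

∂u_i/∂g_i = α_i − 1, so town i contributes w_i if α_i > 1, else 0.
α_i > 1 for i ∈ {2, 3}; NE contributions (0, 17, 6), G = 23.
W^NE = Σw_i − G^NE + (Σα_i)·G^NE = 39 + 2.9·23 = 105.7.
Planner: ∂(Σu_j)/∂g_i = Σα_j − 1 = 2.9 > 0, so everyone contributes w_i; G^SO = 39, W^SO = 39 + 2.9·39 = 152.1.
Deadweight loss = 46.4.

46.4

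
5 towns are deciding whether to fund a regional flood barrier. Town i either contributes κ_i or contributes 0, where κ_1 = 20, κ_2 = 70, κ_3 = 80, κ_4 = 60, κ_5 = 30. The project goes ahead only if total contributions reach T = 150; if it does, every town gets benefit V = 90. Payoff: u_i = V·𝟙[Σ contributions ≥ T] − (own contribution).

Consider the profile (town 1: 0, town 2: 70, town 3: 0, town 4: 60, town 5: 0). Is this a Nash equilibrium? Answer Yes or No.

Total = 130 < 150: not provided.
Town 1 (pledges 0, payoff 0): pledging 20 → total 150, payoff 70. Profitable deviation.

No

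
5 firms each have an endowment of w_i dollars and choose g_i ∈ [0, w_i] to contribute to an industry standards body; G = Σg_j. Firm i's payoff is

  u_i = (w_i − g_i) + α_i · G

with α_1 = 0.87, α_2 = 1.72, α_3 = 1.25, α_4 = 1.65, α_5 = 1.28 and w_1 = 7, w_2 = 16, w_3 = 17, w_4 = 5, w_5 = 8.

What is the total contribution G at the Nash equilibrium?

∂u_i/∂g_i = α_i − 1, so firm i contributes w_i if α_i > 1, else 0.
α_i > 1 for i ∈ {2, 3, 4, 5}; NE contributions (0, 16, 17, 5, 8), G = 46.

46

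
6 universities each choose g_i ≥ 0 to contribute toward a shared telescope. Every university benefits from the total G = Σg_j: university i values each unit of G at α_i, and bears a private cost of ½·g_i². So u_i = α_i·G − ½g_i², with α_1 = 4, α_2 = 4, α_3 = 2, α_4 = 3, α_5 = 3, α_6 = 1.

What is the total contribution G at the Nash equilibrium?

University i's FOC: ∂u_i/∂g_i = α_i − g_i = 0, so g_i* = α_i.
NE contributions = (4, 4, 2, 3, 3, 1); G = 17.

17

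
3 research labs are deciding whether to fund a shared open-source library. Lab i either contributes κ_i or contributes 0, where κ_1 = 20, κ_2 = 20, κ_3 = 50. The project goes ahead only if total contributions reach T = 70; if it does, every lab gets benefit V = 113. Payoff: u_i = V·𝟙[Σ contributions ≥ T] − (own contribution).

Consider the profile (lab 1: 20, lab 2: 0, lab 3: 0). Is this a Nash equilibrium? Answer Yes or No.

Total = 20 < 70: not provided.
Lab 1 (pledges 20, payoff -20): dropping to 0 → total 0, payoff 0. Profitable deviation.

No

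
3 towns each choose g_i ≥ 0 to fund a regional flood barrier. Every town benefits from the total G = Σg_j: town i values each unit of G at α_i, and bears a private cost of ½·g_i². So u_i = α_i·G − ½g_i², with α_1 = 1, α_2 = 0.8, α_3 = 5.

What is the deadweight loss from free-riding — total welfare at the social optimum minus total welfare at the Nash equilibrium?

36.44

Town i's FOC: ∂u_i/∂g_i = α_i − g_i = 0, so g_i* = α_i.
NE contributions = (1, 0.8, 5); G = 6.8.
W^NE = (Σα)·G − ½Σα_i² = 6.8² − ½·26.64 = 32.92.
Planner sets g_i = Σα_j = 6.8 for every i, so G^SO = 3·6.8 = 20.4.
W^SO = (Σα)·G^SO − ½·3·(Σα)² = (3/2)·6.8² = 69.36.
Deadweight loss = W^SO − W^NE = 36.44.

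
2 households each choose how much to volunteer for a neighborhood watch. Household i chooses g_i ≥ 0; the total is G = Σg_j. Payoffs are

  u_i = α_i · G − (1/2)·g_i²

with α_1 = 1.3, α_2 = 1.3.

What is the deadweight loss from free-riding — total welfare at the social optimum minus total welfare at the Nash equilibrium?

1.69

Household i's FOC: ∂u_i/∂g_i = α_i − g_i = 0, so g_i* = α_i.
NE contributions = (1.3, 1.3); G = 2.6.
W^NE = (Σα)·G − ½Σα_i² = 2.6² − ½·3.38 = 5.07.
Planner sets g_i = Σα_j = 2.6 for every i, so G^SO = 2·2.6 = 5.2.
W^SO = (Σα)·G^SO − ½·2·(Σα)² = (2/2)·2.6² = 6.76.
Deadweight loss = W^SO − W^NE = 1.69.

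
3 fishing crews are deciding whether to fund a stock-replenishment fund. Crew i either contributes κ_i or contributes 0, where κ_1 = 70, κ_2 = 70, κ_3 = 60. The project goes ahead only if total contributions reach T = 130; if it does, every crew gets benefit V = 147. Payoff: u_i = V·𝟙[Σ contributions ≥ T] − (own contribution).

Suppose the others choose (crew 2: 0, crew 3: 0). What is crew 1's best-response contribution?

0

Others' total = 0. Even contributing 70 gives 70 < 130: no benefit either way.
Best response: 0.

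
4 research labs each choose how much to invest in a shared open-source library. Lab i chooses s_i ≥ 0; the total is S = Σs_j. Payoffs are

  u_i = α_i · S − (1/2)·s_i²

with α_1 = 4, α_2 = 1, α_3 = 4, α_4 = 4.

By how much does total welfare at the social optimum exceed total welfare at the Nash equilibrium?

Lab i's FOC: ∂u_i/∂s_i = α_i − s_i = 0, so s_i* = α_i.
NE contributions = (4, 1, 4, 4); S = 13.
W^NE = (Σα)·S − ½Σα_i² = 13² − ½·49 = 144.5.
Planner sets s_i = Σα_j = 13 for every i, so S^SO = 4·13 = 52.
W^SO = (Σα)·S^SO − ½·4·(Σα)² = (4/2)·13² = 338.
Deadweight loss = W^SO − W^NE = 193.5.

193.5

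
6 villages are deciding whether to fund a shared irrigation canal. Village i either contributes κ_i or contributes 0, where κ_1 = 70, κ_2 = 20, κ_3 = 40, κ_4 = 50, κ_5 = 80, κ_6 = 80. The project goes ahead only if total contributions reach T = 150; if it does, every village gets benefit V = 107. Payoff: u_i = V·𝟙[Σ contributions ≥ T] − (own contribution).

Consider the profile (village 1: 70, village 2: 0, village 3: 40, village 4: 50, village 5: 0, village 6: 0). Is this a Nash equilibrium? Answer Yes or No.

Yes

Total = 160 ≥ 150: provided.
Village 1 (pledges 70, payoff 37): dropping to 0 → total 90, payoff 0. No gain.
Village 2 (pledges 0, payoff 107): pledging 20 → total 180, payoff 87. No gain.
Village 3 (pledges 40, payoff 67): dropping to 0 → total 120, payoff 0. No gain.
Village 4 (pledges 50, payoff 57): dropping to 0 → total 110, payoff 0. No gain.
Village 5 (pledges 0, payoff 107): pledging 80 → total 240, payoff 27. No gain.
Village 6 (pledges 0, payoff 107): pledging 80 → total 240, payoff 27. No gain.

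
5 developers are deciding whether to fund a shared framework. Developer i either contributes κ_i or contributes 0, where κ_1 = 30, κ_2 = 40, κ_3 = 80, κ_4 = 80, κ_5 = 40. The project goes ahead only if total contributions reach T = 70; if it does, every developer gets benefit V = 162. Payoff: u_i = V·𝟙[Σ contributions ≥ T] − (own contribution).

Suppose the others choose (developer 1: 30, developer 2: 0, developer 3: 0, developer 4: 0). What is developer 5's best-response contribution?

Others' total = 30. Contributing 40 brings total to 70 ≥ 70: gain V − κ_5 = 122.
Best response: 40.

40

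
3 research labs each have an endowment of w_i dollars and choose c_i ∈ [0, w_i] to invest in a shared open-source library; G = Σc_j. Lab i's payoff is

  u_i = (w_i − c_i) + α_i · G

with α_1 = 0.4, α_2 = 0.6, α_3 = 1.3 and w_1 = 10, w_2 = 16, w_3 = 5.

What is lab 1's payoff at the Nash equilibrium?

12

∂u_i/∂c_i = α_i − 1, so lab i contributes w_i if α_i > 1, else 0.
α_i > 1 for i ∈ {3}; NE contributions (0, 0, 5), G = 5.
u_1 = (10 − 0) + 0.4·5 = 12.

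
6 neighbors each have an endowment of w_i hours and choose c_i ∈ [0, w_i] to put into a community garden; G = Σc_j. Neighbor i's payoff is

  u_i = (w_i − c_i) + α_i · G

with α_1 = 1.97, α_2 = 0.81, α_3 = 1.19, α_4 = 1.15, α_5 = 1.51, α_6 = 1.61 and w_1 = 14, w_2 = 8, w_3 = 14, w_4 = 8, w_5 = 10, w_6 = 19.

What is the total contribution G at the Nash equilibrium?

65

∂u_i/∂c_i = α_i − 1, so neighbor i contributes w_i if α_i > 1, else 0.
α_i > 1 for i ∈ {1, 3, 4, 5, 6}; NE contributions (14, 0, 14, 8, 10, 19), G = 65.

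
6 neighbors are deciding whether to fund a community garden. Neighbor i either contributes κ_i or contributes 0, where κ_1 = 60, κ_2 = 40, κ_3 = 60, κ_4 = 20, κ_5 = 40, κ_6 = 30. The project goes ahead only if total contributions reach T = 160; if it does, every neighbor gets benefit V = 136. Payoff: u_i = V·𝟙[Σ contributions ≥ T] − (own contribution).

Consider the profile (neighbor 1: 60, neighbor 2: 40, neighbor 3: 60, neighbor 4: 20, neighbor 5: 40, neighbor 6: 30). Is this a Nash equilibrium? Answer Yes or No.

No

Total = 250 ≥ 160: provided.
Neighbor 1 (pledges 60, payoff 76): dropping to 0 → total 190, payoff 136. Profitable deviation.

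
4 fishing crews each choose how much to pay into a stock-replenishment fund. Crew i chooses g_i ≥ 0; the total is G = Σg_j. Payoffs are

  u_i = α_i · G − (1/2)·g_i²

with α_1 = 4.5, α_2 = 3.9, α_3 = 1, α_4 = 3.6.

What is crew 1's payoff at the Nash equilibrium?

48.375

Crew i's FOC: ∂u_i/∂g_i = α_i − g_i = 0, so g_i* = α_i.
NE contributions = (4.5, 3.9, 1, 3.6); G = 13.
u_1 = α_1·G − ½·(g_1)² = 4.5·13 − ½·4.5² = 48.375.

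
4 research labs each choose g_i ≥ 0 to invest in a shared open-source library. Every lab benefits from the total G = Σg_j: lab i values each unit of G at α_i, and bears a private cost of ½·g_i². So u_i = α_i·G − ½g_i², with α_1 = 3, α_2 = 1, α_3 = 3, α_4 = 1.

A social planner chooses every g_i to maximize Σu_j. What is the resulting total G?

32

Planner FOC: ∂(Σu_j)/∂g_i = (Σα_j) − g_i = 0, so g_i^SO = Σα_j = 8 for every i; G^SO = 32.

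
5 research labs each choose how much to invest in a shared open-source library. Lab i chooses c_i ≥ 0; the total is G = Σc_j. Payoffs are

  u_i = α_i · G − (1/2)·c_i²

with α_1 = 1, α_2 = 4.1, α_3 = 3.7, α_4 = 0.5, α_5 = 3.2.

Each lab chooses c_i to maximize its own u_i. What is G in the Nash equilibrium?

12.5

Lab i's FOC: ∂u_i/∂c_i = α_i − c_i = 0, so c_i* = α_i.
NE contributions = (1, 4.1, 3.7, 0.5, 3.2); G = 12.5.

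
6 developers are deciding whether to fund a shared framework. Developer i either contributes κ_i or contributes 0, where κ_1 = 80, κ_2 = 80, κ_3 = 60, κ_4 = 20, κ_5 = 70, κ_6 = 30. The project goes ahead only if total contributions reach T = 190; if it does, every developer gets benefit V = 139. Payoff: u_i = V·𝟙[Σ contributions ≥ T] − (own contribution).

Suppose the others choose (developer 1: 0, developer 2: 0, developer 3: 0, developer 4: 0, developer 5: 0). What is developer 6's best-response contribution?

0

Others' total = 0. Even contributing 30 gives 30 < 190: no benefit either way.
Best response: 0.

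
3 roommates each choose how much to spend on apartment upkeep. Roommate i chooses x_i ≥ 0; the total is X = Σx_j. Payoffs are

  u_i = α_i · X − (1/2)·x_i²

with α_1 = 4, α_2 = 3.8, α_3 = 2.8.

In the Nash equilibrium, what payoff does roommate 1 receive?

34.4

Roommate i's FOC: ∂u_i/∂x_i = α_i − x_i = 0, so x_i* = α_i.
NE contributions = (4, 3.8, 2.8); X = 10.6.
u_1 = α_1·X − ½·(x_1)² = 4·10.6 − ½·4² = 34.4.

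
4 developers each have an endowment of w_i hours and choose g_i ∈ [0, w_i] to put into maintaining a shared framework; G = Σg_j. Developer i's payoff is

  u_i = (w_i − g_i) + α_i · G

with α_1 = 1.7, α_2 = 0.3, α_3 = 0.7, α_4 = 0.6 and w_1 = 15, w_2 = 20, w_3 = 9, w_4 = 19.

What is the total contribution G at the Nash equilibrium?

15

∂u_i/∂g_i = α_i − 1, so developer i contributes w_i if α_i > 1, else 0.
α_i > 1 for i ∈ {1}; NE contributions (15, 0, 0, 0), G = 15.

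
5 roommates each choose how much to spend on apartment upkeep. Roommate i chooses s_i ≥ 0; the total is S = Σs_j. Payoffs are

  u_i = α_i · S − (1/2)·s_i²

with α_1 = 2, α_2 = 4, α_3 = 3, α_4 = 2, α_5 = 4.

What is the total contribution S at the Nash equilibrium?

Roommate i's FOC: ∂u_i/∂s_i = α_i − s_i = 0, so s_i* = α_i.
NE contributions = (2, 4, 3, 2, 4); S = 15.

15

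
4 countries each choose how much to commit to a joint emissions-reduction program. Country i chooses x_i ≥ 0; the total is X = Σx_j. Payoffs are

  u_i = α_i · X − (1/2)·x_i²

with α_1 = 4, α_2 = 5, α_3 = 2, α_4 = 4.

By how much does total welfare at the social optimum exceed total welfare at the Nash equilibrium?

Country i's FOC: ∂u_i/∂x_i = α_i − x_i = 0, so x_i* = α_i.
NE contributions = (4, 5, 2, 4); X = 15.
W^NE = (Σα)·X − ½Σα_i² = 15² − ½·61 = 194.5.
Planner sets x_i = Σα_j = 15 for every i, so X^SO = 4·15 = 60.
W^SO = (Σα)·X^SO − ½·4·(Σα)² = (4/2)·15² = 450.
Deadweight loss = W^SO − W^NE = 255.5.

255.5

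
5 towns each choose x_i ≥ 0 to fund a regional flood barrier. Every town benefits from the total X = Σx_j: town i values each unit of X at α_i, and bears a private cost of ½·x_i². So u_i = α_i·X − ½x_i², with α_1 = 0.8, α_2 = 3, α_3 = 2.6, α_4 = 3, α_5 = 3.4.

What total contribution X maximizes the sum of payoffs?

Planner FOC: ∂(Σu_j)/∂x_i = (Σα_j) − x_i = 0, so x_i^SO = Σα_j = 12.8 for every i; X^SO = 64.

64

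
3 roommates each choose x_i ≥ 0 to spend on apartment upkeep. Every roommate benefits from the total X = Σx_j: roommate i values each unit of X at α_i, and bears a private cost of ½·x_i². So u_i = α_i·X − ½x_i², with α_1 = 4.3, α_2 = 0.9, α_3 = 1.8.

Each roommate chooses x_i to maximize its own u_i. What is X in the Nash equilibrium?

Roommate i's FOC: ∂u_i/∂x_i = α_i − x_i = 0, so x_i* = α_i.
NE contributions = (4.3, 0.9, 1.8); X = 7.

7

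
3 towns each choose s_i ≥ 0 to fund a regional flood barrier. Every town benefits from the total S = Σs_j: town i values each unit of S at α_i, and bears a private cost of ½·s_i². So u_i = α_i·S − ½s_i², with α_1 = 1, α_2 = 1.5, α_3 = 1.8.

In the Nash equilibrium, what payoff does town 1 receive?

Town i's FOC: ∂u_i/∂s_i = α_i − s_i = 0, so s_i* = α_i.
NE contributions = (1, 1.5, 1.8); S = 4.3.
u_1 = α_1·S − ½·(s_1)² = 1·4.3 − ½·1² = 3.8.

3.8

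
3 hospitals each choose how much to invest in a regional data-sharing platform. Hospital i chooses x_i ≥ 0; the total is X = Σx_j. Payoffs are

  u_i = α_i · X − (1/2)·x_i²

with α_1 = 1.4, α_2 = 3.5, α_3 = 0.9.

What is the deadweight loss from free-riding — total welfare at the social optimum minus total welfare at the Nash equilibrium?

24.33

Hospital i's FOC: ∂u_i/∂x_i = α_i − x_i = 0, so x_i* = α_i.
NE contributions = (1.4, 3.5, 0.9); X = 5.8.
W^NE = (Σα)·X − ½Σα_i² = 5.8² − ½·15.02 = 26.13.
Planner sets x_i = Σα_j = 5.8 for every i, so X^SO = 3·5.8 = 17.4.
W^SO = (Σα)·X^SO − ½·3·(Σα)² = (3/2)·5.8² = 50.46.
Deadweight loss = W^SO − W^NE = 24.33.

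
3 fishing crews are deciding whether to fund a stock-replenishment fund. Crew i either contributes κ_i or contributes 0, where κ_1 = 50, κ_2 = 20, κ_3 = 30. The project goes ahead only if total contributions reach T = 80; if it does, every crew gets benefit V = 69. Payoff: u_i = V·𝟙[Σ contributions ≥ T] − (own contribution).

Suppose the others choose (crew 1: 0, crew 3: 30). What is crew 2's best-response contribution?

Others' total = 30. Even contributing 20 gives 50 < 80: no benefit either way.
Best response: 0.

0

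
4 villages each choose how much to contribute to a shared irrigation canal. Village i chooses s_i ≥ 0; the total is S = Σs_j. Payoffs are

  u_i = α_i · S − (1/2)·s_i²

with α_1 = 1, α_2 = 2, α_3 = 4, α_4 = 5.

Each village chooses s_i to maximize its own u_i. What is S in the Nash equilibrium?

12

Village i's FOC: ∂u_i/∂s_i = α_i − s_i = 0, so s_i* = α_i.
NE contributions = (1, 2, 4, 5); S = 12.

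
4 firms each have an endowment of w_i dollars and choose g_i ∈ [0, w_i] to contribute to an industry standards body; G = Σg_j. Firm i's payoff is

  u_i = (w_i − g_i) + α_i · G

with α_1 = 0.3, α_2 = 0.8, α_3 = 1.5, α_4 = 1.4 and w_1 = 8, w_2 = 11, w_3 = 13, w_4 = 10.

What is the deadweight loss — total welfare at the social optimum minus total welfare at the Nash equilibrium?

57

∂u_i/∂g_i = α_i − 1, so firm i contributes w_i if α_i > 1, else 0.
α_i > 1 for i ∈ {3, 4}; NE contributions (0, 0, 13, 10), G = 23.
W^NE = Σw_i − G^NE + (Σα_i)·G^NE = 42 + 3·23 = 111.
Planner: ∂(Σu_j)/∂g_i = Σα_j − 1 = 3 > 0, so everyone contributes w_i; G^SO = 42, W^SO = 42 + 3·42 = 168.
Deadweight loss = 57.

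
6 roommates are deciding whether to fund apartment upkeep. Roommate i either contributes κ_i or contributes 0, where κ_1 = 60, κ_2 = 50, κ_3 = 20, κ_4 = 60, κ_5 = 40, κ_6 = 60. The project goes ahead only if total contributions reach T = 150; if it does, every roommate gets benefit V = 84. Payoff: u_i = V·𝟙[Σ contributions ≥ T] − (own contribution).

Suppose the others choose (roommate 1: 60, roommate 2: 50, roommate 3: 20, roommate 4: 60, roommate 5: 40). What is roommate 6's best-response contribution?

0

Others' total = 230 ≥ 150; contributing adds cost 60 for no extra benefit.
Best response: 0.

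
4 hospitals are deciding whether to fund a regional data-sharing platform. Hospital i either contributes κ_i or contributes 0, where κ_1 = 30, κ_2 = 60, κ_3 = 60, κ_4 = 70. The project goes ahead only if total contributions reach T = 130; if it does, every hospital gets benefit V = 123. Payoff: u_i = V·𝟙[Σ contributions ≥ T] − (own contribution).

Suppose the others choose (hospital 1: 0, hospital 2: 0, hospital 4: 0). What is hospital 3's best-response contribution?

0

Others' total = 0. Even contributing 60 gives 60 < 130: no benefit either way.
Best response: 0.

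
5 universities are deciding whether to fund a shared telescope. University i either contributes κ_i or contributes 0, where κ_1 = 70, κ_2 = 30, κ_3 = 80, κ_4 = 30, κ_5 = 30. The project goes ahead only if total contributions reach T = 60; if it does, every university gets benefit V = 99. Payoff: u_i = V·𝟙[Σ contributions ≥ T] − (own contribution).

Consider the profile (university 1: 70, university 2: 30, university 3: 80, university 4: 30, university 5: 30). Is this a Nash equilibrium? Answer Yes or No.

Total = 240 ≥ 60: provided.
University 1 (pledges 70, payoff 29): dropping to 0 → total 170, payoff 99. Profitable deviation.

No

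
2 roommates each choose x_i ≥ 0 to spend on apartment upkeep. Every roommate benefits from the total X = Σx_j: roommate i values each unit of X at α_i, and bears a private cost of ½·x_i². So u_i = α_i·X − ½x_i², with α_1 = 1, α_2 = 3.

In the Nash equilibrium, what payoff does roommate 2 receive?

7.5

Roommate i's FOC: ∂u_i/∂x_i = α_i − x_i = 0, so x_i* = α_i.
NE contributions = (1, 3); X = 4.
u_2 = α_2·X − ½·(x_2)² = 3·4 − ½·3² = 7.5.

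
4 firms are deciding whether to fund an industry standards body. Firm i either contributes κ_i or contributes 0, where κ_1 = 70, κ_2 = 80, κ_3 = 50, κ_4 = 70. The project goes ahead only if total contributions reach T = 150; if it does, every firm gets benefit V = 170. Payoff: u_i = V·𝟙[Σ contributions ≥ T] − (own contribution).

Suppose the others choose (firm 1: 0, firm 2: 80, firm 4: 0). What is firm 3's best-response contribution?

Others' total = 80. Even contributing 50 gives 130 < 150: no benefit either way.
Best response: 0.

0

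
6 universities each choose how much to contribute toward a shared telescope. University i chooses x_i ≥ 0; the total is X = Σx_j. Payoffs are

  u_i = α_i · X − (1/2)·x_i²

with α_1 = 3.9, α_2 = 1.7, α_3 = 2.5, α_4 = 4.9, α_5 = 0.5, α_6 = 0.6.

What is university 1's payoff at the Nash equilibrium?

47.385

University i's FOC: ∂u_i/∂x_i = α_i − x_i = 0, so x_i* = α_i.
NE contributions = (3.9, 1.7, 2.5, 4.9, 0.5, 0.6); X = 14.1.
u_1 = α_1·X − ½·(x_1)² = 3.9·14.1 − ½·3.9² = 47.385.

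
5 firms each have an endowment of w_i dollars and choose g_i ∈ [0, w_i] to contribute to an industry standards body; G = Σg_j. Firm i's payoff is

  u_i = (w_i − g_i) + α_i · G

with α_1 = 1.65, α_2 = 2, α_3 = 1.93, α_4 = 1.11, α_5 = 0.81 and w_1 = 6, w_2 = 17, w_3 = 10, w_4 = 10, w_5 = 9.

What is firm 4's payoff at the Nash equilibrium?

∂u_i/∂g_i = α_i − 1, so firm i contributes w_i if α_i > 1, else 0.
α_i > 1 for i ∈ {1, 2, 3, 4}; NE contributions (6, 17, 10, 10, 0), G = 43.
u_4 = (10 − 10) + 1.11·43 = 47.73.

47.73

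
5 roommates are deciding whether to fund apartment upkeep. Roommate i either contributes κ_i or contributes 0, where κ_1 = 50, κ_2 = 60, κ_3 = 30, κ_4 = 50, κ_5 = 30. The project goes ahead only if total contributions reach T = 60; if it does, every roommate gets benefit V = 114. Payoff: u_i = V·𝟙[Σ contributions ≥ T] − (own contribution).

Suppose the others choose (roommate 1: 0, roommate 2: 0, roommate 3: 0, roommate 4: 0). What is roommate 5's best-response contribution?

Others' total = 0. Even contributing 30 gives 30 < 60: no benefit either way.
Best response: 0.

0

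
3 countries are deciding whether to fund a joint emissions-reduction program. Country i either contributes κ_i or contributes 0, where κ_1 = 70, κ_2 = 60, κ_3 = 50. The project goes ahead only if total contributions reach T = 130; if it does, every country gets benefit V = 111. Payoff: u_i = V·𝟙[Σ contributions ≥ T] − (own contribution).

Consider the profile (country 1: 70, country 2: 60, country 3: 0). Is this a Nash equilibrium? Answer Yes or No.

Total = 130 ≥ 130: provided.
Country 1 (pledges 70, payoff 41): dropping to 0 → total 60, payoff 0. No gain.
Country 2 (pledges 60, payoff 51): dropping to 0 → total 70, payoff 0. No gain.
Country 3 (pledges 0, payoff 111): pledging 50 → total 180, payoff 61. No gain.

Yes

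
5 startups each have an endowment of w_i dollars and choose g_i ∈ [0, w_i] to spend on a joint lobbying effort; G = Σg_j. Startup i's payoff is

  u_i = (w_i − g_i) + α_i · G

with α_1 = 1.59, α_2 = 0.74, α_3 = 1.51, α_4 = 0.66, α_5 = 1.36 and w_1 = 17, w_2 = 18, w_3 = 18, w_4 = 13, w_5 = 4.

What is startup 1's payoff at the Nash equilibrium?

∂u_i/∂g_i = α_i − 1, so startup i contributes w_i if α_i > 1, else 0.
α_i > 1 for i ∈ {1, 3, 5}; NE contributions (17, 0, 18, 0, 4), G = 39.
u_1 = (17 − 17) + 1.59·39 = 62.01.

62.01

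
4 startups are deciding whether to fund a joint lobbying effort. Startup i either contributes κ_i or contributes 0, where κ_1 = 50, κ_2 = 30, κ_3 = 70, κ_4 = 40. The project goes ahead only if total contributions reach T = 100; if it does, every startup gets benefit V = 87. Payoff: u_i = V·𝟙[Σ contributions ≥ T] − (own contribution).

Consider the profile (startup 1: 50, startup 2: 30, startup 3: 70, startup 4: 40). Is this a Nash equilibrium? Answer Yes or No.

Total = 190 ≥ 100: provided.
Startup 1 (pledges 50, payoff 37): dropping to 0 → total 140, payoff 87. Profitable deviation.

No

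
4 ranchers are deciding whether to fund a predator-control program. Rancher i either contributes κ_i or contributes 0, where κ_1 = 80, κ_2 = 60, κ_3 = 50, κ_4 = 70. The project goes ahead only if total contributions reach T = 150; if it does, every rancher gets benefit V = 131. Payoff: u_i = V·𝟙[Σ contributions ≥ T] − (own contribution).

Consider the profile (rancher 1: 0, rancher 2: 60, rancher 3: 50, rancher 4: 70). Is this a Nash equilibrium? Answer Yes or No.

Total = 180 ≥ 150: provided.
Rancher 1 (pledges 0, payoff 131): pledging 80 → total 260, payoff 51. No gain.
Rancher 2 (pledges 60, payoff 71): dropping to 0 → total 120, payoff 0. No gain.
Rancher 3 (pledges 50, payoff 81): dropping to 0 → total 130, payoff 0. No gain.
Rancher 4 (pledges 70, payoff 61): dropping to 0 → total 110, payoff 0. No gain.

Yes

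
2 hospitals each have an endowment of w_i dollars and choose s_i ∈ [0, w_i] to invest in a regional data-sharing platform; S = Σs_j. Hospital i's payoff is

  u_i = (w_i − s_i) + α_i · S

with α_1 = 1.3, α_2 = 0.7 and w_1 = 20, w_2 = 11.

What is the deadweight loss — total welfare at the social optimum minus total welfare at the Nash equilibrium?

∂u_i/∂s_i = α_i − 1, so hospital i contributes w_i if α_i > 1, else 0.
α_i > 1 for i ∈ {1}; NE contributions (20, 0), S = 20.
W^NE = Σw_i − S^NE + (Σα_i)·S^NE = 31 + 1·20 = 51.
Planner: ∂(Σu_j)/∂s_i = Σα_j − 1 = 1 > 0, so everyone contributes w_i; S^SO = 31, W^SO = 31 + 1·31 = 62.
Deadweight loss = 11.

11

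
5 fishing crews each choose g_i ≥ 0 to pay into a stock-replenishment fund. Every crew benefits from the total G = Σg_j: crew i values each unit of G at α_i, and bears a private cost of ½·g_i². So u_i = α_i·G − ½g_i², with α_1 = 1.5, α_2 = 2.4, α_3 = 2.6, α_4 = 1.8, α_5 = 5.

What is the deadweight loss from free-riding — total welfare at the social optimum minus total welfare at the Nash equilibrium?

Crew i's FOC: ∂u_i/∂g_i = α_i − g_i = 0, so g_i* = α_i.
NE contributions = (1.5, 2.4, 2.6, 1.8, 5); G = 13.3.
W^NE = (Σα)·G − ½Σα_i² = 13.3² − ½·43.01 = 155.385.
Planner sets g_i = Σα_j = 13.3 for every i, so G^SO = 5·13.3 = 66.5.
W^SO = (Σα)·G^SO − ½·5·(Σα)² = (5/2)·13.3² = 442.225.
Deadweight loss = W^SO − W^NE = 286.84.

286.84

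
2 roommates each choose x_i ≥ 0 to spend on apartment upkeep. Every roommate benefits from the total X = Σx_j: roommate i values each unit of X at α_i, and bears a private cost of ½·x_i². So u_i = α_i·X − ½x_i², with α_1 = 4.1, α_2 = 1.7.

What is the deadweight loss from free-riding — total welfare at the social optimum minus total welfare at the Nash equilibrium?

Roommate i's FOC: ∂u_i/∂x_i = α_i − x_i = 0, so x_i* = α_i.
NE contributions = (4.1, 1.7); X = 5.8.
W^NE = (Σα)·X − ½Σα_i² = 5.8² − ½·19.7 = 23.79.
Planner sets x_i = Σα_j = 5.8 for every i, so X^SO = 2·5.8 = 11.6.
W^SO = (Σα)·X^SO − ½·2·(Σα)² = (2/2)·5.8² = 33.64.
Deadweight loss = W^SO − W^NE = 9.85.

9.85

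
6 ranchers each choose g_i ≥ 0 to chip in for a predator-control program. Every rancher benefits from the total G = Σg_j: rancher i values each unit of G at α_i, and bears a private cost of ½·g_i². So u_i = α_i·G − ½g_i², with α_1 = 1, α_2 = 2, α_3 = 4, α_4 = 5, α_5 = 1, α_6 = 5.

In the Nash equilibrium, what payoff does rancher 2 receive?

34

Rancher i's FOC: ∂u_i/∂g_i = α_i − g_i = 0, so g_i* = α_i.
NE contributions = (1, 2, 4, 5, 1, 5); G = 18.
u_2 = α_2·G − ½·(g_2)² = 2·18 − ½·2² = 34.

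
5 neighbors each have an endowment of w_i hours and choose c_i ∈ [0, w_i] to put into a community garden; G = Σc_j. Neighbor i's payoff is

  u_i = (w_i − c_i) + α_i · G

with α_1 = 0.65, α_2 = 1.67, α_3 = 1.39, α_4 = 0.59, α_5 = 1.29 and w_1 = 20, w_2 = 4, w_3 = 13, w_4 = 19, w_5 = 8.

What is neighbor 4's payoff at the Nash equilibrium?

33.75

∂u_i/∂c_i = α_i − 1, so neighbor i contributes w_i if α_i > 1, else 0.
α_i > 1 for i ∈ {2, 3, 5}; NE contributions (0, 4, 13, 0, 8), G = 25.
u_4 = (19 − 0) + 0.59·25 = 33.75.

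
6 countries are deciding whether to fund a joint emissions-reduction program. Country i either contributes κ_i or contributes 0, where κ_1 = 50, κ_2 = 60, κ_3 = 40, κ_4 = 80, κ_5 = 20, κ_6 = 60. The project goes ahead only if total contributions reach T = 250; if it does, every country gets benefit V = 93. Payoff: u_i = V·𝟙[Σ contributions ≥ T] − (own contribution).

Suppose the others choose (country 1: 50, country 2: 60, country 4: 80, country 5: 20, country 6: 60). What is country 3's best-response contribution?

Others' total = 270 ≥ 250; contributing adds cost 40 for no extra benefit.
Best response: 0.

0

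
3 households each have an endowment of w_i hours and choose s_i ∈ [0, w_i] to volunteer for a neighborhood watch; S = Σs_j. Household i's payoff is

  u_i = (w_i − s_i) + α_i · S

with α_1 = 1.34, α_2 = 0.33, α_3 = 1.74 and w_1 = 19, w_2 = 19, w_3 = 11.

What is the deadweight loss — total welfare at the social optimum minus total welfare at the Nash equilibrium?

∂u_i/∂s_i = α_i − 1, so household i contributes w_i if α_i > 1, else 0.
α_i > 1 for i ∈ {1, 3}; NE contributions (19, 0, 11), S = 30.
W^NE = Σw_i − S^NE + (Σα_i)·S^NE = 49 + 2.41·30 = 121.3.
Planner: ∂(Σu_j)/∂s_i = Σα_j − 1 = 2.41 > 0, so everyone contributes w_i; S^SO = 49, W^SO = 49 + 2.41·49 = 167.09.
Deadweight loss = 45.79.

45.79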